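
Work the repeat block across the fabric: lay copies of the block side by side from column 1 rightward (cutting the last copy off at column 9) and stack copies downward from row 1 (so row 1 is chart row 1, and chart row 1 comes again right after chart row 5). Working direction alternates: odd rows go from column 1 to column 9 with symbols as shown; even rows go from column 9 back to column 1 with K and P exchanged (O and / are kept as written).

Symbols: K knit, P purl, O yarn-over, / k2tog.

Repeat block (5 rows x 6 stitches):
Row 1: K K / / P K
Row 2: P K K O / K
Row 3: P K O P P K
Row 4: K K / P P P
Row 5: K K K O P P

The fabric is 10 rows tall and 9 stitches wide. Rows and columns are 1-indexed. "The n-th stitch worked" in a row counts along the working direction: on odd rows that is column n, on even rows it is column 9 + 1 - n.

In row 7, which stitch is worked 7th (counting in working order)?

== STITCH ==
P

Derivation:
Row 7: (7-1) mod 5 = 1, so use chart row 2. Odd row -> RS.
Chart row 2 tiled across columns 1-9: P K K O / K P K K
RS row: no reversal, no swap; stitch n worked = column n.
Stitch 7 in working order -> P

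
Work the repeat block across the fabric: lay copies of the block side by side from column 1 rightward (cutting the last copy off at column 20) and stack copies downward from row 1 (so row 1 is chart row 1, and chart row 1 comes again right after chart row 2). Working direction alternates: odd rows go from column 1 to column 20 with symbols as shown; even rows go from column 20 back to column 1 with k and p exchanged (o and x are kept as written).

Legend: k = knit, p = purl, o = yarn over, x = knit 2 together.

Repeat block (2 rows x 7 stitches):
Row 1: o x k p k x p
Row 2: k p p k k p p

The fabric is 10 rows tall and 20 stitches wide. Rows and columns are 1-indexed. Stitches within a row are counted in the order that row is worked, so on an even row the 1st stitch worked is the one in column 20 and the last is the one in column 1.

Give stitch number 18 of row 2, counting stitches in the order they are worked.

For row 2: chart row = ((2-1) mod 2) + 1 = 2; this is a WS (even) row.
Chart row 2 tiled across columns 1-20: k p p k k p p k p p k k p p k p p k k p
WS: work from column 20 back to column 1 (reverse the tiled row), swapping k<->p (o and x unchanged).
Row 2 as worked: k p p k k p k k p p k k p k k p p k k p
Stitch 18 in working order -> k

Result:
k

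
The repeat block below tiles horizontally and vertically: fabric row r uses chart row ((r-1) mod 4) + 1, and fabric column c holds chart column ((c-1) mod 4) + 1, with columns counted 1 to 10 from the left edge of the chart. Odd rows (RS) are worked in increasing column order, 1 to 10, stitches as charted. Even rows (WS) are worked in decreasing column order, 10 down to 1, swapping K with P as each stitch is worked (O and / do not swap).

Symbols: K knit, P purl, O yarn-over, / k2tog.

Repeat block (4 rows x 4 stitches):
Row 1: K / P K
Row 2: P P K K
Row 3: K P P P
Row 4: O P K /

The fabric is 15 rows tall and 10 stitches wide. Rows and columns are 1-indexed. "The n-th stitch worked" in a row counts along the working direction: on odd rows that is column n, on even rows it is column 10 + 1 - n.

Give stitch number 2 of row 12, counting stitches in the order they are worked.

== STITCH ==
O

Derivation:
Row 12: (12-1) mod 4 = 3, so use chart row 4. Even row -> WS.
Chart row 4 tiled across columns 1-10: O P K / O P K / O P
WS row: flip the tiled sequence (start at column 10) and apply K<->P; O and / stay.
Row 12 as worked: K O / P K O / P K O
The 2nd stitch worked is O.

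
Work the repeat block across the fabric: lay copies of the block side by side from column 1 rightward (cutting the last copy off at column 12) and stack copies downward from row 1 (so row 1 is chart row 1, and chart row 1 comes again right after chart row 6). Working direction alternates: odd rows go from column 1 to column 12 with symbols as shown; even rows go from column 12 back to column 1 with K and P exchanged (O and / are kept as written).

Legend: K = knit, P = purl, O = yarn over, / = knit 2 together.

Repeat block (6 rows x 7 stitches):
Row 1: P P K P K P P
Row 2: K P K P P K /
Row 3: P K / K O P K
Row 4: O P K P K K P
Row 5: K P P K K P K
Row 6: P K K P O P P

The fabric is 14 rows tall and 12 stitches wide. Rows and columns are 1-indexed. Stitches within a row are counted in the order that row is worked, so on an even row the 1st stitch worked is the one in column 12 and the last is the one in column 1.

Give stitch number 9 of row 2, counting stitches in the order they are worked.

For row 2: chart row = ((2-1) mod 6) + 1 = 2; this is a WS (even) row.
Chart row 2 tiled across columns 1-12: K P K P P K / K P K P P
WS row: flip the tiled sequence (start at column 12) and apply K<->P; O and / stay.
Row 2 as worked: K K P K P / P K K P K P
The 9th stitch worked is K.

Stitch:
K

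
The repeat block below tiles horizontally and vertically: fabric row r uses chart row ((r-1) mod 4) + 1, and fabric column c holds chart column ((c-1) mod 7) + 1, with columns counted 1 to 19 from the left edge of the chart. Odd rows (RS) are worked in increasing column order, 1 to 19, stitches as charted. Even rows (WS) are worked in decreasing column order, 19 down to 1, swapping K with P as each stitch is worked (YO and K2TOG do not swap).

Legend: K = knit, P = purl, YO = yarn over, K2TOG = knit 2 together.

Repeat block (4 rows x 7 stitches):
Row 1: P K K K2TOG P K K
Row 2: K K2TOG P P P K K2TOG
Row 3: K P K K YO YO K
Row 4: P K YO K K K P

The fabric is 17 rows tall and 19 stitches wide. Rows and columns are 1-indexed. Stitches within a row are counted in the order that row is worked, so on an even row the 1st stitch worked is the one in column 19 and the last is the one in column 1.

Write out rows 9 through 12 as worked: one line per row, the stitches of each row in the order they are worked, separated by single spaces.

== ROWS AS WORKED ==
P K K K2TOG P K K P K K K2TOG P K K P K K K2TOG P
K K K K2TOG P K2TOG P K K K K2TOG P K2TOG P K K K K2TOG P
K P K K YO YO K K P K K YO YO K K P K K YO
P P YO P K K P P P YO P K K P P P YO P K

Derivation:
Row 9: chart row 1, RS - tile across columns 1-19 and work as-is.
Row 10: chart row 2, WS - tiled (columns 1-19): K K2TOG P P P K K2TOG K K2TOG P P P K K2TOG K K2TOG P P P; work from column 19 back to 1 with K<->P swapped.
Row 11: chart row 3, RS - tile across columns 1-19 and work as-is.
Row 12: chart row 4, WS - tiled (columns 1-19): P K YO K K K P P K YO K K K P P K YO K K; work from column 19 back to 1 with K<->P swapped.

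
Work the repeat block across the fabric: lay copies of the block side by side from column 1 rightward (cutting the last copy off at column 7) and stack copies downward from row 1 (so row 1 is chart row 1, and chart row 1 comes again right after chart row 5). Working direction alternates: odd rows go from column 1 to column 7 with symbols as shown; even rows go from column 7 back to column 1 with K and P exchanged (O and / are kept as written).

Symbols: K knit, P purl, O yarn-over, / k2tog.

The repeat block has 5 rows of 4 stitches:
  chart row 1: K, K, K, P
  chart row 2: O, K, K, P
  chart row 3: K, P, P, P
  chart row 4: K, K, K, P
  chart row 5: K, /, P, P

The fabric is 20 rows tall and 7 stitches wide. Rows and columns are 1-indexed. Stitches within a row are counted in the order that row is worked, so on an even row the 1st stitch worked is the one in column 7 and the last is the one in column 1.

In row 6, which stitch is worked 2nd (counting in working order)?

Row 6: (6-1) mod 5 = 0, so use chart row 1. Even row -> WS.
Chart row 1 tiled across columns 1-7: K K K P K K K
WS: work from column 7 back to column 1 (reverse the tiled row), swapping K<->P (O and / unchanged).
Row 6 as worked: P P P K P P P
The 2nd stitch worked is P.

Stitch:
P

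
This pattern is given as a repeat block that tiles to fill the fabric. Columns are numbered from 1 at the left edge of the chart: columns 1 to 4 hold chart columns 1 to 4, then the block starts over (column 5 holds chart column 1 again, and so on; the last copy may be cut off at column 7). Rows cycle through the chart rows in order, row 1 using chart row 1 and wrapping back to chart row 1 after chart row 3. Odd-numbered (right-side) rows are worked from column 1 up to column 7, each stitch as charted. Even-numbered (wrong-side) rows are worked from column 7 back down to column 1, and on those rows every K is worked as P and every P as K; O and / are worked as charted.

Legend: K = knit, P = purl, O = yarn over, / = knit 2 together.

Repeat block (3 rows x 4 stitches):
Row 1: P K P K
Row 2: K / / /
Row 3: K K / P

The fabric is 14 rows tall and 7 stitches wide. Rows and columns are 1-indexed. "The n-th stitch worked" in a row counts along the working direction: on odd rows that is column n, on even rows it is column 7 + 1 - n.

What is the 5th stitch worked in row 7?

Stitch:
P

Derivation:
Row 7: (7-1) mod 3 = 0, so use chart row 1. Odd row -> RS.
Chart row 1 tiled across columns 1-7: P K P K P K P
RS row: no reversal, no swap; stitch n worked = column n.
Stitch 5 in working order -> P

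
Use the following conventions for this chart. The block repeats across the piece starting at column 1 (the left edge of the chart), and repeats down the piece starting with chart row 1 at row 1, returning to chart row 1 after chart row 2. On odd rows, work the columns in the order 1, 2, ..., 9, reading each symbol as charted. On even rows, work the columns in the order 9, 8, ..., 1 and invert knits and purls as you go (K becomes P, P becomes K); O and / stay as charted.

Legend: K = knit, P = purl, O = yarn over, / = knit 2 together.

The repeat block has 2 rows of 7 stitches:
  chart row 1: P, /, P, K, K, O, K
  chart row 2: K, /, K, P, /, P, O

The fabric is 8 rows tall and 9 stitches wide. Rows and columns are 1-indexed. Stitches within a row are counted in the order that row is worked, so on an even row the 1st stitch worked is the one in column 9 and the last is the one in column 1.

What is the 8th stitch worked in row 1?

Row 1 uses chart row ((1-1) mod 2)+1 = 1. Row 1 is odd, so RS.
Chart row 1 tiled across columns 1-9: P / P K K O K P /
Right side: take the tiled row as-is (worked left to right from column 1).
Counting 8 along the worked row gives P.

Stitch:
P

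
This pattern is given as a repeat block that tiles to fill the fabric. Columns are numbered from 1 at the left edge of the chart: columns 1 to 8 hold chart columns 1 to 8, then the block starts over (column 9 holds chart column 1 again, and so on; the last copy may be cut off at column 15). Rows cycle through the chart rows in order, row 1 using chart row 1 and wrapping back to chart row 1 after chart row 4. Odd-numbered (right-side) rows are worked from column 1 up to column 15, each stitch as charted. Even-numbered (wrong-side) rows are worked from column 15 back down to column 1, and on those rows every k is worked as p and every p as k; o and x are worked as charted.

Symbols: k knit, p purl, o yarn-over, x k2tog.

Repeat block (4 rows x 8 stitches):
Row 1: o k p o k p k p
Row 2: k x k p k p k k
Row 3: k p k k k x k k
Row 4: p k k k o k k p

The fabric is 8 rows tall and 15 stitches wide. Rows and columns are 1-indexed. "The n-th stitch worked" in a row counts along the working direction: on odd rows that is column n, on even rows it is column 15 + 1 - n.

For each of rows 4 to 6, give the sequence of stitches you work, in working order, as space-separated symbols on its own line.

Row 4: chart row 4, WS - tiled (columns 1-15): p k k k o k k p p k k k o k k; work from column 15 back to 1 with k<->p swapped.
Row 5: chart row 1, RS - tile across columns 1-15 and work as-is.
Row 6: chart row 2, WS - tiled (columns 1-15): k x k p k p k k k x k p k p k; work from column 15 back to 1 with k<->p swapped.

== ROWS AS WORKED ==
p p o p p p k k p p o p p p k
o k p o k p k p o k p o k p k
p k p k p x p p p k p k p x p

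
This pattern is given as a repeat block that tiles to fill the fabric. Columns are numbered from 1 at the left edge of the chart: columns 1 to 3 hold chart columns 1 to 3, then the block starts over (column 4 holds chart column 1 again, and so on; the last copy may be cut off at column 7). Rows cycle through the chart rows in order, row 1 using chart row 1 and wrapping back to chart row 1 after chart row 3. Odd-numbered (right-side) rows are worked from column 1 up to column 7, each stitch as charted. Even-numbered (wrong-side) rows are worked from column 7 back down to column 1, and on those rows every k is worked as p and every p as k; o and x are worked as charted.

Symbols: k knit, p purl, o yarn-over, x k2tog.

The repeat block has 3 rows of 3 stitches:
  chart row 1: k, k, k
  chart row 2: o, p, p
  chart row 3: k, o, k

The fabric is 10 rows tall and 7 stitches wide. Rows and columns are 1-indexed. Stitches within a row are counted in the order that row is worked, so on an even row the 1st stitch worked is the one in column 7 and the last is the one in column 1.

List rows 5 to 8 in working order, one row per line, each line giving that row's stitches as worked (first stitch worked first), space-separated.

Row 5: chart row 2, RS - tile across columns 1-7 and work as-is.
Row 6: chart row 3, WS - tiled (columns 1-7): k o k k o k k; work from column 7 back to 1 with k<->p swapped.
Row 7: chart row 1, RS - tile across columns 1-7 and work as-is.
Row 8: chart row 2, WS - tiled (columns 1-7): o p p o p p o; work from column 7 back to 1 with k<->p swapped.

== ROWS AS WORKED ==
o p p o p p o
p p o p p o p
k k k k k k k
o k k o k k o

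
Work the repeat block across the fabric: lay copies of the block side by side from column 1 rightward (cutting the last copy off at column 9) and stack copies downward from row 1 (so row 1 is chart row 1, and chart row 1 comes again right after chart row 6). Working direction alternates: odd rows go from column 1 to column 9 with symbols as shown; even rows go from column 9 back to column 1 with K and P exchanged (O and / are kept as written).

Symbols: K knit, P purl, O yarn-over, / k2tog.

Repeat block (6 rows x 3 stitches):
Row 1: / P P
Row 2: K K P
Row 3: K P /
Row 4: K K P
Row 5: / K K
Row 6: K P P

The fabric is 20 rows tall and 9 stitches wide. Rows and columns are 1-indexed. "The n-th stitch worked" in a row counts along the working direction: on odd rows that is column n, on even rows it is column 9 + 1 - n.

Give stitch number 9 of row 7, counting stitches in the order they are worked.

Row 7: (7-1) mod 6 = 0, so use chart row 1. Odd row -> RS.
Chart row 1 tiled across columns 1-9: / P P / P P / P P
Right side: take the tiled row as-is (worked left to right from column 1).
Counting 9 along the worked row gives P.

Stitch:
P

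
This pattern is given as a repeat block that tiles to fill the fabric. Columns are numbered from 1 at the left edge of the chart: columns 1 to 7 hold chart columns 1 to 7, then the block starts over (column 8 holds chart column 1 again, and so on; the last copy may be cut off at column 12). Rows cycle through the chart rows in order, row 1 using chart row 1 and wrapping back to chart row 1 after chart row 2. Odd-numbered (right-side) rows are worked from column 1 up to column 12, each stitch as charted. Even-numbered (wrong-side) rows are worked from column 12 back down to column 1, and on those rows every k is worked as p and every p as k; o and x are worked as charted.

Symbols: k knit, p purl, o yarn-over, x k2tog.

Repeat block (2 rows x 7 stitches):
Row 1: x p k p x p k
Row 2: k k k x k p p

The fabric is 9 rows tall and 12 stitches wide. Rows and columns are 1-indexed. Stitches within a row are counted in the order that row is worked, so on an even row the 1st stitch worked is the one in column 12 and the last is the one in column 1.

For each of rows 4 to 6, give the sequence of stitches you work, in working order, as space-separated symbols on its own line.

Row 4: chart row 2, WS - tiled (columns 1-12): k k k x k p p k k k x k; work from column 12 back to 1 with k<->p swapped.
Row 5: chart row 1, RS - tile across columns 1-12 and work as-is.
Row 6: chart row 2, WS - tiled (columns 1-12): k k k x k p p k k k x k; work from column 12 back to 1 with k<->p swapped.

Rows as worked:
p x p p p k k p x p p p
x p k p x p k x p k p x
p x p p p k k p x p p p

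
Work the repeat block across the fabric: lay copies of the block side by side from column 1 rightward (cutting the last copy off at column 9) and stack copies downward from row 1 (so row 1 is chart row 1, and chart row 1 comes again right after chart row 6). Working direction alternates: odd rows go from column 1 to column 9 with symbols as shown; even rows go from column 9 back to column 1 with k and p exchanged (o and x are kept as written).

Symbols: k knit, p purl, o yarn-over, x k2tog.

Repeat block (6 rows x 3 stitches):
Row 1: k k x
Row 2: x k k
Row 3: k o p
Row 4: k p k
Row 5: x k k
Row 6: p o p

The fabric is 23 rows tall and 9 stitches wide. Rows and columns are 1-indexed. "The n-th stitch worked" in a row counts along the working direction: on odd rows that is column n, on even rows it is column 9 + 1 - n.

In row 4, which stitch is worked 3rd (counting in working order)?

Row 4 uses chart row ((4-1) mod 6)+1 = 4. Row 4 is even, so WS.
Chart row 4 tiled across columns 1-9: k p k k p k k p k
Wrong side: read the tiled row from column 9 down to 1 and exchange k with p (leave o, x).
Row 4 as worked: p k p p k p p k p
Stitch 3 in working order -> p

Stitch:
p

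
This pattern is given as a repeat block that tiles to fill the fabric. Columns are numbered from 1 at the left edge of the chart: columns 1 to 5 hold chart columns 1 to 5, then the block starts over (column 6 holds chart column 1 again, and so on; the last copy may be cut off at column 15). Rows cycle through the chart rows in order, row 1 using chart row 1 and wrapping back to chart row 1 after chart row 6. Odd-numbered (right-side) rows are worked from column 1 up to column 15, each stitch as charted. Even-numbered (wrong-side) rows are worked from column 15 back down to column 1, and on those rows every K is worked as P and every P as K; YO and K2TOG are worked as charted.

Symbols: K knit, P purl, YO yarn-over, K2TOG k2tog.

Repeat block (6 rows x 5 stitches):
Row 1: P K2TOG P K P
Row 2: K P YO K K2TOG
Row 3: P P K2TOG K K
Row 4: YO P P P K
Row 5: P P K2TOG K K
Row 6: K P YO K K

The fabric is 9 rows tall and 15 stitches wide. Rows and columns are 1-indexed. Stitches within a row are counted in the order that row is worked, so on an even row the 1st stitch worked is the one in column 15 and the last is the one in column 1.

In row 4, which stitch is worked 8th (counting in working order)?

Row 4 uses chart row ((4-1) mod 6)+1 = 4. Row 4 is even, so WS.
Chart row 4 tiled across columns 1-15: YO P P P K YO P P P K YO P P P K
WS row: flip the tiled sequence (start at column 15) and apply K<->P; YO and K2TOG stay.
Row 4 as worked: P K K K YO P K K K YO P K K K YO
Counting 8 along the worked row gives K.

Result:
K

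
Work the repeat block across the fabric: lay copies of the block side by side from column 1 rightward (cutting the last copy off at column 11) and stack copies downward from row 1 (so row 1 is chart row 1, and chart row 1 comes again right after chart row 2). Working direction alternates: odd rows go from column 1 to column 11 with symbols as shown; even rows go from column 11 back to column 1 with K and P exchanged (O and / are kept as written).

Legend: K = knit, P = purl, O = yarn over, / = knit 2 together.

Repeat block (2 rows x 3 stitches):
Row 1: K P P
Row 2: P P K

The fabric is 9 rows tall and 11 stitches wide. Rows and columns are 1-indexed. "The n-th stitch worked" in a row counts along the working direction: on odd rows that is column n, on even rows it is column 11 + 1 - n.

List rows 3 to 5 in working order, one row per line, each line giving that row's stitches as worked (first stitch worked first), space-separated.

Row 3: chart row 1, RS - tile across columns 1-11 and work as-is.
Row 4: chart row 2, WS - tiled (columns 1-11): P P K P P K P P K P P; work from column 11 back to 1 with K<->P swapped.
Row 5: chart row 1, RS - tile across columns 1-11 and work as-is.

== ROWS AS WORKED ==
K P P K P P K P P K P
K K P K K P K K P K K
K P P K P P K P P K P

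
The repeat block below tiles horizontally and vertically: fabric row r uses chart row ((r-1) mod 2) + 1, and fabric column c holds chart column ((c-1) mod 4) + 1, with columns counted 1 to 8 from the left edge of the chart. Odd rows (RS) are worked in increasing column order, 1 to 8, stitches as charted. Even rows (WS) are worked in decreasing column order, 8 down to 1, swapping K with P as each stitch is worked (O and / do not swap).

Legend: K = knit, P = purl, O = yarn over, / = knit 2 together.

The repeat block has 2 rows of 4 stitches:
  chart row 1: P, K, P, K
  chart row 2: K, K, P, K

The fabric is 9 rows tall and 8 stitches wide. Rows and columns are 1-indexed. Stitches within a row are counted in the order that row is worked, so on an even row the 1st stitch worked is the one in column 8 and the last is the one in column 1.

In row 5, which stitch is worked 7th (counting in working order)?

Row 5 uses chart row ((5-1) mod 2)+1 = 1. Row 5 is odd, so RS.
Chart row 1 tiled across columns 1-8: P K P K P K P K
RS: work column 1 to column 8, symbols as charted — the tiled row is the row as worked.
Counting 7 along the worked row gives P.

== STITCH ==
P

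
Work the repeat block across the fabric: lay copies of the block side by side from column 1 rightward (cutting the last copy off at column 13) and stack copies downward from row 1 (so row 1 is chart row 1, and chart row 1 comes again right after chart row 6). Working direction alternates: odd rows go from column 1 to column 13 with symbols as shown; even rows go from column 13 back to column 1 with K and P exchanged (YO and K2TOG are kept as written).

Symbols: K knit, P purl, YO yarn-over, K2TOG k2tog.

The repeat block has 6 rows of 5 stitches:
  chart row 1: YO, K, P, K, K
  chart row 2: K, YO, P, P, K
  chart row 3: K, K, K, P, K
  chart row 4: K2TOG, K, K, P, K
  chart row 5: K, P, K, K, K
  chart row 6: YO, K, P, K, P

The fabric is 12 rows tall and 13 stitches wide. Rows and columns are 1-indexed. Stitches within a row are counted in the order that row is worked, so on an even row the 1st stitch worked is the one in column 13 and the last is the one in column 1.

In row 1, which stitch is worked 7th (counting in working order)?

Row 1 uses chart row ((1-1) mod 6)+1 = 1. Row 1 is odd, so RS.
Chart row 1 tiled across columns 1-13: YO K P K K YO K P K K YO K P
RS: work column 1 to column 13, symbols as charted — the tiled row is the row as worked.
The 7th stitch worked is K.

Stitch:
K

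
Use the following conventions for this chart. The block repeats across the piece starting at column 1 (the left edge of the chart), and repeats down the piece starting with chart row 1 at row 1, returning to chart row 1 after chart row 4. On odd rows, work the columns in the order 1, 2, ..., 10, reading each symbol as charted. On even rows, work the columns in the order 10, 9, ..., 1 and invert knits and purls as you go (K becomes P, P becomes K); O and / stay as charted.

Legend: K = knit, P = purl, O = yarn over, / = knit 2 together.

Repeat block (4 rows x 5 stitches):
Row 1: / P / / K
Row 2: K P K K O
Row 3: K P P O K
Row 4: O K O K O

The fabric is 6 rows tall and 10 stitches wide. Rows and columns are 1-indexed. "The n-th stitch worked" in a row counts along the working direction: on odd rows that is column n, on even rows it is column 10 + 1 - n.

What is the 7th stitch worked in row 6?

Row 6 uses chart row ((6-1) mod 4)+1 = 2. Row 6 is even, so WS.
Chart row 2 tiled across columns 1-10: K P K K O K P K K O
Wrong side: read the tiled row from column 10 down to 1 and exchange K with P (leave O, /).
Row 6 as worked: O P P K P O P P K P
The 7th stitch worked is P.

Result:
P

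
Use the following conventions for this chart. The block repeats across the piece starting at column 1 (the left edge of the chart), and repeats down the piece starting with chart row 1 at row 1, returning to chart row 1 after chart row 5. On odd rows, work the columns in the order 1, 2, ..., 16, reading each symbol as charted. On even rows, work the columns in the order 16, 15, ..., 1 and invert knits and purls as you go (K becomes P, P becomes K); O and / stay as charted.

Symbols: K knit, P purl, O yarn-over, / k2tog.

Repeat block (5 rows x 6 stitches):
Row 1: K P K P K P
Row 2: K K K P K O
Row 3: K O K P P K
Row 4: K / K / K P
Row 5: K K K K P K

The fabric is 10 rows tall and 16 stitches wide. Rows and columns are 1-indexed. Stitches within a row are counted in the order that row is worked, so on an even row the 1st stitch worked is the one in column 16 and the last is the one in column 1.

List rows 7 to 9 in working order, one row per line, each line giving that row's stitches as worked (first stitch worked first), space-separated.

== ROWS AS WORKED ==
K K K P K O K K K P K O K K K P
K P O P P K K P O P P K K P O P
K / K / K P K / K / K P K / K /

Derivation:
Row 7: chart row 2, RS - tile across columns 1-16 and work as-is.
Row 8: chart row 3, WS - tiled (columns 1-16): K O K P P K K O K P P K K O K P; work from column 16 back to 1 with K<->P swapped.
Row 9: chart row 4, RS - tile across columns 1-16 and work as-is.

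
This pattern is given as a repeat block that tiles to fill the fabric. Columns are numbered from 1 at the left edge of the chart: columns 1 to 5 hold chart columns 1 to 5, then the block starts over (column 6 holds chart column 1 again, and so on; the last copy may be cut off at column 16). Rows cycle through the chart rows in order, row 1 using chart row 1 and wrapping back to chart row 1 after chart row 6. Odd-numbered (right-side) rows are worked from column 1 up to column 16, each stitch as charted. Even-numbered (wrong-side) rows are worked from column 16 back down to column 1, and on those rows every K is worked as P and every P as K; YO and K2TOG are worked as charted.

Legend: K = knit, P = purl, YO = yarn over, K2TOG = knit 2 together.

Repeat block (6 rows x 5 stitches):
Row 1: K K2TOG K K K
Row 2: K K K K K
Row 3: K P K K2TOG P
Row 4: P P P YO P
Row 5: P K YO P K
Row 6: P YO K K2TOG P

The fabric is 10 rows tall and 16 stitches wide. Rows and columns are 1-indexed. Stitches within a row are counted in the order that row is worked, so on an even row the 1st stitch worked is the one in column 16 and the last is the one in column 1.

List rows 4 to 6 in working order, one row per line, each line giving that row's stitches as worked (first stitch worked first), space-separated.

Result:
K K YO K K K K YO K K K K YO K K K
P K YO P K P K YO P K P K YO P K P
K K K2TOG P YO K K K2TOG P YO K K K2TOG P YO K

Derivation:
Row 4: chart row 4, WS - tiled (columns 1-16): P P P YO P P P P YO P P P P YO P P; work from column 16 back to 1 with K<->P swapped.
Row 5: chart row 5, RS - tile across columns 1-16 and work as-is.
Row 6: chart row 6, WS - tiled (columns 1-16): P YO K K2TOG P P YO K K2TOG P P YO K K2TOG P P; work from column 16 back to 1 with K<->P swapped.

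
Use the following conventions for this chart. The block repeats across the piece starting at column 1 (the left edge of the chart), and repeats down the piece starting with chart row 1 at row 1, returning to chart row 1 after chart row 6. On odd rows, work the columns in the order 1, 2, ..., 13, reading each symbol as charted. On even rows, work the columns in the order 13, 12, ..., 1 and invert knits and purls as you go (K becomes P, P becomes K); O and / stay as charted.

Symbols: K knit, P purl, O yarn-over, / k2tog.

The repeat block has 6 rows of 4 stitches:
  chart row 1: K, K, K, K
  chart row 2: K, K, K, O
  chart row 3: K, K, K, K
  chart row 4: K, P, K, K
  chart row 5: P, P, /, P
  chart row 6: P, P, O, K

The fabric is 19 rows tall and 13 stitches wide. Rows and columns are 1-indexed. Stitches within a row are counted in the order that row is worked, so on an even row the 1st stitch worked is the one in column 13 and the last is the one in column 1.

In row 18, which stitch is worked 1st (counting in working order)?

Result:
K

Derivation:
Row 18: (18-1) mod 6 = 5, so use chart row 6. Even row -> WS.
Chart row 6 tiled across columns 1-13: P P O K P P O K P P O K P
Wrong side: read the tiled row from column 13 down to 1 and exchange K with P (leave O, /).
Row 18 as worked: K P O K K P O K K P O K K
Stitch 1 in working order -> K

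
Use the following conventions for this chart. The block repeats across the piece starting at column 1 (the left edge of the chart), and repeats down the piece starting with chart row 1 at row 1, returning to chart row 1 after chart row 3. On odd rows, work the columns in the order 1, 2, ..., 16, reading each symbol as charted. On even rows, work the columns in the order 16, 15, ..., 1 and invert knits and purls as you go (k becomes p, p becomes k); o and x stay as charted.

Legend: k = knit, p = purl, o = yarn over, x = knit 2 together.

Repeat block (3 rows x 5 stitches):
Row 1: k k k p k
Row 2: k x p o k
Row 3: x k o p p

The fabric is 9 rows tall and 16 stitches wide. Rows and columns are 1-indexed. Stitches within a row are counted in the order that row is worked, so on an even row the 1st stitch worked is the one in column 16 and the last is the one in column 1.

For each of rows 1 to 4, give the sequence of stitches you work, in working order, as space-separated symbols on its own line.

== ROWS AS WORKED ==
k k k p k k k k p k k k k p k k
p p o k x p p o k x p p o k x p
x k o p p x k o p p x k o p p x
p p k p p p p k p p p p k p p p

Derivation:
Row 1: chart row 1, RS - tile across columns 1-16 and work as-is.
Row 2: chart row 2, WS - tiled (columns 1-16): k x p o k k x p o k k x p o k k; work from column 16 back to 1 with k<->p swapped.
Row 3: chart row 3, RS - tile across columns 1-16 and work as-is.
Row 4: chart row 1, WS - tiled (columns 1-16): k k k p k k k k p k k k k p k k; work from column 16 back to 1 with k<->p swapped.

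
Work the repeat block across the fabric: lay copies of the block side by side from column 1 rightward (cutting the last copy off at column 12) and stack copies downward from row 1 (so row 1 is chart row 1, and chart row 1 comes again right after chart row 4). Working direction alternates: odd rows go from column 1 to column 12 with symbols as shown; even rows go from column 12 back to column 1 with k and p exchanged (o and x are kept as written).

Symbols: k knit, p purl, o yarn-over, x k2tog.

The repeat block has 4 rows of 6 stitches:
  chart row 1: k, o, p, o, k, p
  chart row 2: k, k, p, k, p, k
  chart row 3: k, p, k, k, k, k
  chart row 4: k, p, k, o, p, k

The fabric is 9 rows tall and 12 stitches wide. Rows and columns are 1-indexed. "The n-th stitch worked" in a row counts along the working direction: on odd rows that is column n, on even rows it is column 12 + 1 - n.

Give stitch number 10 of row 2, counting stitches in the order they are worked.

== STITCH ==
k

Derivation:
Row 2: (2-1) mod 4 = 1, so use chart row 2. Even row -> WS.
Chart row 2 tiled across columns 1-12: k k p k p k k k p k p k
Wrong side: read the tiled row from column 12 down to 1 and exchange k with p (leave o, x).
Row 2 as worked: p k p k p p p k p k p p
The 10th stitch worked is k.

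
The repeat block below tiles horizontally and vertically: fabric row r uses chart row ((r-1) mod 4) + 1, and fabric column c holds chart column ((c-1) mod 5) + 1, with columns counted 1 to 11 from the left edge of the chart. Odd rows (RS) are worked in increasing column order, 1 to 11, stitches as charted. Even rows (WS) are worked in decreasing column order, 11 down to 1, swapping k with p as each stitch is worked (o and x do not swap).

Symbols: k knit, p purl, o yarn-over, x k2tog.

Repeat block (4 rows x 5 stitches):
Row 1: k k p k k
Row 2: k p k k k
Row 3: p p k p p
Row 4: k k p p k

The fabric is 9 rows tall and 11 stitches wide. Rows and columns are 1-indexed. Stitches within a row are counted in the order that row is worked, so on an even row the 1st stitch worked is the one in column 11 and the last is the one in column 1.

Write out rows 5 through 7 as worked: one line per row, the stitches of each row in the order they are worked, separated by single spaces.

Row 5: chart row 1, RS - tile across columns 1-11 and work as-is.
Row 6: chart row 2, WS - tiled (columns 1-11): k p k k k k p k k k k; work from column 11 back to 1 with k<->p swapped.
Row 7: chart row 3, RS - tile across columns 1-11 and work as-is.

Rows as worked:
k k p k k k k p k k k
p p p p k p p p p k p
p p k p p p p k p p p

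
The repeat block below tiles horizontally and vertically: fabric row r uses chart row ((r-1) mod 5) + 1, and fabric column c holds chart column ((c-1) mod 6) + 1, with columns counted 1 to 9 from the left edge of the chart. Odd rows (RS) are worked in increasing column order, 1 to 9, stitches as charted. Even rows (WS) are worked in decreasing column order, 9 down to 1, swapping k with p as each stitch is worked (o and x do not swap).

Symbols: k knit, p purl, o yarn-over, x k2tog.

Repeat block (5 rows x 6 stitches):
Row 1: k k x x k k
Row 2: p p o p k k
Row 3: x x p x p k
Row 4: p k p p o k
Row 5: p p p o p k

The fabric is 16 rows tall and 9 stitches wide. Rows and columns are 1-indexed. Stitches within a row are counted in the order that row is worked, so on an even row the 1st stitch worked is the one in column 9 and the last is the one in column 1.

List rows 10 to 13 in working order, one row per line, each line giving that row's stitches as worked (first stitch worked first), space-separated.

Rows as worked:
k k k p k o k k k
k k x x k k k k x
o k k p p k o k k
x x p x p k x x p

Derivation:
Row 10: chart row 5, WS - tiled (columns 1-9): p p p o p k p p p; work from column 9 back to 1 with k<->p swapped.
Row 11: chart row 1, RS - tile across columns 1-9 and work as-is.
Row 12: chart row 2, WS - tiled (columns 1-9): p p o p k k p p o; work from column 9 back to 1 with k<->p swapped.
Row 13: chart row 3, RS - tile across columns 1-9 and work as-is.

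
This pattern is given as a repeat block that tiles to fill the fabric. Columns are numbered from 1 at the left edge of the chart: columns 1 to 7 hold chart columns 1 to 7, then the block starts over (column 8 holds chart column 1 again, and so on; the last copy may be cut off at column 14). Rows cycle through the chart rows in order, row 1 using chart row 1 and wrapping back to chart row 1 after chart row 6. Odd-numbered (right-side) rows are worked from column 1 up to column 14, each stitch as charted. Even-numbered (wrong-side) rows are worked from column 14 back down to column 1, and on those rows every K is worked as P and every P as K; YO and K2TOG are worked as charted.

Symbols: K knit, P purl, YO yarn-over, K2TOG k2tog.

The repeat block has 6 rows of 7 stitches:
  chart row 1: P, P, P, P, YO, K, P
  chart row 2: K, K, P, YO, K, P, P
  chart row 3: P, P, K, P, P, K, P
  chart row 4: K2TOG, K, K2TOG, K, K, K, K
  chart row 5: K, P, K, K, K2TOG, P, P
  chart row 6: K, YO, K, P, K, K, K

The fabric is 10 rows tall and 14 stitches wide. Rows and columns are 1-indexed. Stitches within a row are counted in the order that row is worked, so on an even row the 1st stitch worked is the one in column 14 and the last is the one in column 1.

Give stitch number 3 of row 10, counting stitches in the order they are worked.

Stitch:
P

Derivation:
Row 10: (10-1) mod 6 = 3, so use chart row 4. Even row -> WS.
Chart row 4 tiled across columns 1-14: K2TOG K K2TOG K K K K K2TOG K K2TOG K K K K
WS row: flip the tiled sequence (start at column 14) and apply K<->P; YO and K2TOG stay.
Row 10 as worked: P P P P K2TOG P K2TOG P P P P K2TOG P K2TOG
Counting 3 along the worked row gives P.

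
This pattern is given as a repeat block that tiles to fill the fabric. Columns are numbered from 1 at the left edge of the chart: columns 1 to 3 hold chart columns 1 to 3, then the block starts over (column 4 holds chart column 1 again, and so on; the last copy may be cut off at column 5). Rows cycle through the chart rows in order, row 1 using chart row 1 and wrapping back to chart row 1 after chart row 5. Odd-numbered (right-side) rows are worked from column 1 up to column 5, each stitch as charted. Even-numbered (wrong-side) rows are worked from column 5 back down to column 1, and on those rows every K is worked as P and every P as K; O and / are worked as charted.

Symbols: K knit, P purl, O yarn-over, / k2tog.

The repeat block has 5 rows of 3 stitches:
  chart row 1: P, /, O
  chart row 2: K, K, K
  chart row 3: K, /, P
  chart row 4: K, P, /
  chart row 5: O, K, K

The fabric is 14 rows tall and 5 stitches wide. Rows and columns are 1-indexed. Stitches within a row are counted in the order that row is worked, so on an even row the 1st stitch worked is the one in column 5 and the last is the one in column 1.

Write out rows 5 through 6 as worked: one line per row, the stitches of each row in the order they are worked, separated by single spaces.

Row 5: chart row 5, RS - tile across columns 1-5 and work as-is.
Row 6: chart row 1, WS - tiled (columns 1-5): P / O P /; work from column 5 back to 1 with K<->P swapped.

== ROWS AS WORKED ==
O K K O K
/ K O / K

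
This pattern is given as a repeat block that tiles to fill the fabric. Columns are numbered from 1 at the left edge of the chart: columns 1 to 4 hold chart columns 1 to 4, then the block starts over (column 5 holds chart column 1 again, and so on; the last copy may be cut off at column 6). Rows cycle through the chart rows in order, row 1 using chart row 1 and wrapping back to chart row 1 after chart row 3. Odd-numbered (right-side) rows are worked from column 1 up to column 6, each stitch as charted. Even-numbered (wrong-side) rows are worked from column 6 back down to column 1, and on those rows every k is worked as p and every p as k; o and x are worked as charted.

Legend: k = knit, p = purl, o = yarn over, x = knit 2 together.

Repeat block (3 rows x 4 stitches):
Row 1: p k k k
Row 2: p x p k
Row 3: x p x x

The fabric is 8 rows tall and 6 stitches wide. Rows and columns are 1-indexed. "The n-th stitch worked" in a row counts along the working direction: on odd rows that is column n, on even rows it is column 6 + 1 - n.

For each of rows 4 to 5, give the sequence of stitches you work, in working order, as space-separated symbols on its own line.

Row 4: chart row 1, WS - tiled (columns 1-6): p k k k p k; work from column 6 back to 1 with k<->p swapped.
Row 5: chart row 2, RS - tile across columns 1-6 and work as-is.

Result:
p k p p p k
p x p k p x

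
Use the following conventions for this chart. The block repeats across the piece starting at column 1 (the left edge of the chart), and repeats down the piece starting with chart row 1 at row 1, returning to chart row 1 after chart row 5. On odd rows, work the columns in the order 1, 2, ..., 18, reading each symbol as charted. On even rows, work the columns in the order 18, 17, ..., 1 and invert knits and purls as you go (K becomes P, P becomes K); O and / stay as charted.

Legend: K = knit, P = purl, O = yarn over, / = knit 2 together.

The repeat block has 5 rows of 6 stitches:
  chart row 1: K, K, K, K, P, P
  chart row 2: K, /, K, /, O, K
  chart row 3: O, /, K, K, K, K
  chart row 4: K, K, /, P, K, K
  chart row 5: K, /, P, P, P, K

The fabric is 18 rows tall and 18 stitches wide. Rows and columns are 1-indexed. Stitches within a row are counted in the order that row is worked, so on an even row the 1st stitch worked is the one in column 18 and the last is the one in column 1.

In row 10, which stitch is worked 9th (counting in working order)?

For row 10: chart row = ((10-1) mod 5) + 1 = 5; this is a WS (even) row.
Chart row 5 tiled across columns 1-18: K / P P P K K / P P P K K / P P P K
Wrong side: read the tiled row from column 18 down to 1 and exchange K with P (leave O, /).
Row 10 as worked: P K K K / P P K K K / P P K K K / P
Stitch 9 in working order -> K

Stitch:
K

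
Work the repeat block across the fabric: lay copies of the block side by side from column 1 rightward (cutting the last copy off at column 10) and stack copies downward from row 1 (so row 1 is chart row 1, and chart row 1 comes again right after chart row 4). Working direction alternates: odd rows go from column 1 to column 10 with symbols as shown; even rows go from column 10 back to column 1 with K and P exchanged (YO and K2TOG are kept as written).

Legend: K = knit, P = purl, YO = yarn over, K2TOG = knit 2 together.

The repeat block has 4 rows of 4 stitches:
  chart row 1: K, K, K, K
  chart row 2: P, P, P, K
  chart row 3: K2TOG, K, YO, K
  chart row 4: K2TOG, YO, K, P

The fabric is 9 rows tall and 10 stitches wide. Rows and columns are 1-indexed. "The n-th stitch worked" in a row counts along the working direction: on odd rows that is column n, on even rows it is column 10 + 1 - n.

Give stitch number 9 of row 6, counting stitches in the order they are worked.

For row 6: chart row = ((6-1) mod 4) + 1 = 2; this is a WS (even) row.
Chart row 2 tiled across columns 1-10: P P P K P P P K P P
Wrong side: read the tiled row from column 10 down to 1 and exchange K with P (leave YO, K2TOG).
Row 6 as worked: K K P K K K P K K K
Stitch 9 in working order -> K

Result:
K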